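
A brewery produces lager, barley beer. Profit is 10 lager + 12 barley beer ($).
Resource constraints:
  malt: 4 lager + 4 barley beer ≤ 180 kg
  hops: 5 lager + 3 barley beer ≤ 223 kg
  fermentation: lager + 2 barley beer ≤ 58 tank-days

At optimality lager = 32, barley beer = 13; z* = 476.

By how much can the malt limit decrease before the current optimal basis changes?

64

Binding constraints: malt, fermentation. The basis is B = [[4,4],[1,2]] with det 4.
Per unit decrease in malt, x* moves by d = (-0.5, 0.25).
The basis stays optimal until lager reaches 0; allowable decrease = 64 kg.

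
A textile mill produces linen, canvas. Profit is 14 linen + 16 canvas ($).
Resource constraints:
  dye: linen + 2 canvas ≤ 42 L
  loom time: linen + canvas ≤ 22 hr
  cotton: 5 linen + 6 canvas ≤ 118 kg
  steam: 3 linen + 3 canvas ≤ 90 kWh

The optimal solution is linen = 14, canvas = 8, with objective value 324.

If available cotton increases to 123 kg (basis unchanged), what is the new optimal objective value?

334

Binding: loom time and cotton. Non-binding: dye (12 unused), steam (24 unused).
Since dye, steam are not tight, their duals are 0.
Dual feasibility on the basic columns requires 1·y_loom time + 5·y_cotton = 14, 1·y_loom time + 6·y_cotton = 16.
Solving: y_loom time = 4, y_cotton = 2.
Δz = y_cotton·Δb = 2 × (5) = 10, so new z* = 324 + 10 = 334.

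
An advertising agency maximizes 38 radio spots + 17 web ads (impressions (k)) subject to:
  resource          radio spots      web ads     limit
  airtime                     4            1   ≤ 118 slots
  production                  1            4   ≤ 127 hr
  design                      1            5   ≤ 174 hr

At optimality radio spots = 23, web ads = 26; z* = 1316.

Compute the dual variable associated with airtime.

9

Check each constraint at x*: airtime 118/118 (tight); production 127/127 (tight); design 153/174 (slack 21).
Slack constraints have shadow price 0 (complementary slackness).
The binding rows give the dual system: 4·y_airtime + 1·y_production = 38 and 1·y_airtime + 4·y_production = 17.
This yields shadow prices y_airtime = 9, y_production = 2.
Shadow price of airtime = 9.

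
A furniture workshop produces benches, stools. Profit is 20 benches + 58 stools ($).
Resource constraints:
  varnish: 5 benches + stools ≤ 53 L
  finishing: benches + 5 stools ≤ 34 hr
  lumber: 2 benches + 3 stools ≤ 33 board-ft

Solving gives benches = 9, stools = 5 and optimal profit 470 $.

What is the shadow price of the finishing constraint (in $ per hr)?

Binding: finishing and lumber. Non-binding: varnish (3 unused).
Slack constraints have shadow price 0 (complementary slackness).
From A_Bᵀ y = c: 1·y_finishing + 2·y_lumber = 20; 5·y_finishing + 3·y_lumber = 58.
This yields shadow prices y_finishing = 8, y_lumber = 6.
Shadow price of finishing = 8.

8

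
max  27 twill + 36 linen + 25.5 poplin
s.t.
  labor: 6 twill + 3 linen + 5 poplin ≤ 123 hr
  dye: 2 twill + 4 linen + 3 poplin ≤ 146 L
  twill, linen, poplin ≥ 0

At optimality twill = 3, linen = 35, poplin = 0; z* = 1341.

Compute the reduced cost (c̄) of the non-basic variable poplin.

At the optimum: labor uses 123 of 123 (binding); dye uses 146 of 146 (binding).
Dual feasibility on the basic columns requires 6·y_labor + 2·y_dye = 27, 3·y_labor + 4·y_dye = 36.
This yields shadow prices y_labor = 2, y_dye = 7.5.
Reduced cost of poplin: c₃ − yᵀa₃ = 25.5 − (2·5 + 7.5·3) = 25.5 − 32.5 = -7.

-7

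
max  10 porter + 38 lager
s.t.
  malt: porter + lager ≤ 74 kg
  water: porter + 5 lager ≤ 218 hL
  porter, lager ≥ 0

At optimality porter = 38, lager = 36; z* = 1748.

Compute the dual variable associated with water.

7

Both malt and water are binding at x*.
From A_Bᵀ y = c: 1·y_malt + 1·y_water = 10; 1·y_malt + 5·y_water = 38.
→ y_malt = 3 and y_water = 7.
Shadow price of water = 7.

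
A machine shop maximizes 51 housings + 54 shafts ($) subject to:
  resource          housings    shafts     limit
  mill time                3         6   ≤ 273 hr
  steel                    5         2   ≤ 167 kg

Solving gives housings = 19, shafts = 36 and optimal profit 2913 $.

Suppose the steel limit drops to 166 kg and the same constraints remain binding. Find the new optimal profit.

Check each constraint at x*: mill time 273/273 (tight); steel 167/167 (tight).
From A_Bᵀ y = c: 3·y_mill time + 5·y_steel = 51; 6·y_mill time + 2·y_steel = 54.
This yields shadow prices y_mill time = 7, y_steel = 6.
Δz = y_steel·Δb = 6 × (-1) = -6, so new z* = 2913 − 6 = 2907.

2907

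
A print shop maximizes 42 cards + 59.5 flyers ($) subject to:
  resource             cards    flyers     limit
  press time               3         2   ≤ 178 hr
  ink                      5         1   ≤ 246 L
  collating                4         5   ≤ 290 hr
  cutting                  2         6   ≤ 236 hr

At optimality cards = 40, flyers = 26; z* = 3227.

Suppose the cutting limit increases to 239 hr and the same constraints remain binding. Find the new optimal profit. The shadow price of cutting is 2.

3233

Δb = 3, so new z* = 3227 + (2)·(3) = 3227 + 6 = 3233.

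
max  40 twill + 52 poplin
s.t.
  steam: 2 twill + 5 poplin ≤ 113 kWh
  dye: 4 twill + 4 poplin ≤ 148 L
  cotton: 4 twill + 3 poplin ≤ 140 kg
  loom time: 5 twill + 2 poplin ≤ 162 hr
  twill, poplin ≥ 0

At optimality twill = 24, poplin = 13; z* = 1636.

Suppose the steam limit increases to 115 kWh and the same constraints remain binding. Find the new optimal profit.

At the optimum: steam uses 113 of 113 (binding); dye uses 148 of 148 (binding); cotton uses 135 of 140 (slack = 5); loom time uses 146 of 162 (slack = 16).
Since cotton, loom time are not tight, their duals are 0.
The binding rows give the dual system: 2·y_steam + 4·y_dye = 40 and 5·y_steam + 4·y_dye = 52.
This yields shadow prices y_steam = 4, y_dye = 8.
Δz = y_steam·Δb = 4 × (2) = 8, so new z* = 1636 + 8 = 1644.

1644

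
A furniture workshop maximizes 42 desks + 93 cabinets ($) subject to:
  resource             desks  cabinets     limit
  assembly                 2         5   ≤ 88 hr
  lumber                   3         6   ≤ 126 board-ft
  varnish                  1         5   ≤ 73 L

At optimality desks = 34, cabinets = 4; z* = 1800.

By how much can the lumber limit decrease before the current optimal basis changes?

11.4

Binding constraints: assembly, lumber. The basis is B = [[2,5],[3,6]] with det -3.
Per unit decrease in lumber, x* moves by d = (-1.6667, 0.6667).
The basis stays optimal until varnish becomes binding; allowable decrease = 11.4 board-ft.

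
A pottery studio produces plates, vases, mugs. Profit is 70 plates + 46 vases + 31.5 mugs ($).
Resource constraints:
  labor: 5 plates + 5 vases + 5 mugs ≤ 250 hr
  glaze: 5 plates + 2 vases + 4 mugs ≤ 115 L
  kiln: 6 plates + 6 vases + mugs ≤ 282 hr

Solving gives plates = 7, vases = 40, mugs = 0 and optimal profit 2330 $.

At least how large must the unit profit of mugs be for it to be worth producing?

37

Binding: glaze and kiln. Non-binding: labor (15 unused).
By complementary slackness, y = 0 for the non-binding constraint.
From A_Bᵀ y = c: 5·y_glaze + 6·y_kiln = 70; 2·y_glaze + 6·y_kiln = 46.
This yields shadow prices y_glaze = 8, y_kiln = 5.
mugs enters the basis when its profit ≥ yᵀa₃ = 8·4 + 5·1 = 37.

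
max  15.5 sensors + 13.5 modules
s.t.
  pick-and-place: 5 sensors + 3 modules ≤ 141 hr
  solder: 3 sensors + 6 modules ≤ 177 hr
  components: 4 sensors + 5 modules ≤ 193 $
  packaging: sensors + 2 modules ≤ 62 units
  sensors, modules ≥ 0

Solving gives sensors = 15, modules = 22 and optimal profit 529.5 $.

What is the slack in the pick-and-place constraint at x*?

0

pick-and-place used = 5·15 + 3·22 = 141; slack = 141 − 141 = 0.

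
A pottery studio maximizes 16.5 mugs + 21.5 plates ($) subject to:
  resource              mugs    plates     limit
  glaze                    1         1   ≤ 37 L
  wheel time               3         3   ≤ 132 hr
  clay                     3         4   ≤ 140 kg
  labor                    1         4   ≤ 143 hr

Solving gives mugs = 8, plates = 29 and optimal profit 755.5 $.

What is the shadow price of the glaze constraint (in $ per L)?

1.5

At the optimum: glaze uses 37 of 37 (binding); wheel time uses 111 of 132 (slack = 21); clay uses 140 of 140 (binding); labor uses 124 of 143 (slack = 19).
Slack constraints have shadow price 0 (complementary slackness).
Dual feasibility on the basic columns requires 1·y_glaze + 3·y_clay = 16.5, 1·y_glaze + 4·y_clay = 21.5.
This yields shadow prices y_glaze = 1.5, y_clay = 5.
Shadow price of glaze = 1.5.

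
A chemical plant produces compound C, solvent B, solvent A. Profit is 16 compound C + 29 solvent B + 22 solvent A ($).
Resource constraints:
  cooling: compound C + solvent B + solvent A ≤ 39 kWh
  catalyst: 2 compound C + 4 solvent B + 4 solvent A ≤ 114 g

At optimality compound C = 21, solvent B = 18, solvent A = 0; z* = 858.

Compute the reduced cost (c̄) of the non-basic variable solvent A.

Check each constraint at x*: cooling 39/39 (tight); catalyst 114/114 (tight).
Dual feasibility on the basic columns requires 1·y_cooling + 2·y_catalyst = 16, 1·y_cooling + 4·y_catalyst = 29.
→ y_cooling = 3 and y_catalyst = 6.5.
Reduced cost of solvent A: c₃ − yᵀa₃ = 22 − (3·1 + 6.5·4) = 22 − 29 = -7.

-7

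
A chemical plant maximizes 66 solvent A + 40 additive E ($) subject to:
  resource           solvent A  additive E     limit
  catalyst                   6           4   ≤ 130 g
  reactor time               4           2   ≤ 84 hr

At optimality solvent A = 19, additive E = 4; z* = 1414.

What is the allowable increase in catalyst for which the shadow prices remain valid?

Binding constraints: catalyst, reactor time. The basis is B = [[6,4],[4,2]] with det -4.
Per unit increase in catalyst, x* moves by d = (-0.5, 1).
The basis stays optimal until solvent A reaches 0; allowable increase = 38 g.

38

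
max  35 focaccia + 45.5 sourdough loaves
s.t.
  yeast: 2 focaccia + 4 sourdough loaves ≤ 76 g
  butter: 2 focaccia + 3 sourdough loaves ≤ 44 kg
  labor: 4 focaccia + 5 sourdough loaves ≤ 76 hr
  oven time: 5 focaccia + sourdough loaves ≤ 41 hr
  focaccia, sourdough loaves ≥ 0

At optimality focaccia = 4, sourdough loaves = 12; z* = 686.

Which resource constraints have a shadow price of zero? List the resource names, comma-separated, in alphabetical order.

oven time, yeast

yeast: 56/76 (slack 20)
butter: 44/44 (binding)
labor: 76/76 (binding)
oven time: 32/41 (slack 9)
By complementary slackness, a constraint with positive slack has shadow price 0 → oven time, yeast.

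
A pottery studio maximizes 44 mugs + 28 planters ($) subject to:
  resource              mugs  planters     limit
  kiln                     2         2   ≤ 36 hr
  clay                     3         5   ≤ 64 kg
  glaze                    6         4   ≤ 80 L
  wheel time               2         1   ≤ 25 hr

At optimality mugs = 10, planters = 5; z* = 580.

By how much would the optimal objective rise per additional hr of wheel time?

4

Binding: glaze and wheel time. Non-binding: kiln (6 unused), clay (9 unused).
Slack constraints have shadow price 0 (complementary slackness).
From A_Bᵀ y = c: 6·y_glaze + 2·y_wheel time = 44; 4·y_glaze + 1·y_wheel time = 28.
Solving: y_glaze = 6, y_wheel time = 4.
Shadow price of wheel time = 4.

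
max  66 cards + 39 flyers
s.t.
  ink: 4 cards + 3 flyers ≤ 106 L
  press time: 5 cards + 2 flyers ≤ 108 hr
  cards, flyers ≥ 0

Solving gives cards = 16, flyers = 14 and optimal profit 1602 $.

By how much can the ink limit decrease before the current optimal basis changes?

Binding constraints: ink, press time. The basis is B = [[4,3],[5,2]] with det -7.
Per unit decrease in ink, x* moves by d = (0.2857, -0.7143).
The basis stays optimal until flyers reaches 0; allowable decrease = 19.6 L.

19.6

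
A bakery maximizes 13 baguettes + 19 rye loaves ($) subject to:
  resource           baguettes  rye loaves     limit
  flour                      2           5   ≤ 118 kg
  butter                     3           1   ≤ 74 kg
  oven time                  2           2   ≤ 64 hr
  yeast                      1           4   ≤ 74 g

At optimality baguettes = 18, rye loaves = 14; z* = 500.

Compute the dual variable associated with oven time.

At the optimum: flour uses 106 of 118 (slack = 12); butter uses 68 of 74 (slack = 6); oven time uses 64 of 64 (binding); yeast uses 74 of 74 (binding).
Slack constraints have shadow price 0 (complementary slackness).
The binding rows give the dual system: 2·y_oven time + 1·y_yeast = 13 and 2·y_oven time + 4·y_yeast = 19.
→ y_oven time = 5.5 and y_yeast = 2.
Shadow price of oven time = 5.5.

5.5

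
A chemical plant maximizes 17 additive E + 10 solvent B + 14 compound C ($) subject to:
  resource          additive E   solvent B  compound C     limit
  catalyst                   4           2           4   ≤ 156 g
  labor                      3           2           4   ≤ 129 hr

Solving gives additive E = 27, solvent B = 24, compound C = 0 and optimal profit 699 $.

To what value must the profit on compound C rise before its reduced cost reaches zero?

20

Check each constraint at x*: catalyst 156/156 (tight); labor 129/129 (tight).
From A_Bᵀ y = c: 4·y_catalyst + 3·y_labor = 17; 2·y_catalyst + 2·y_labor = 10.
→ y_catalyst = 2 and y_labor = 3.
compound C enters the basis when its profit ≥ yᵀa₃ = 2·4 + 3·4 = 20.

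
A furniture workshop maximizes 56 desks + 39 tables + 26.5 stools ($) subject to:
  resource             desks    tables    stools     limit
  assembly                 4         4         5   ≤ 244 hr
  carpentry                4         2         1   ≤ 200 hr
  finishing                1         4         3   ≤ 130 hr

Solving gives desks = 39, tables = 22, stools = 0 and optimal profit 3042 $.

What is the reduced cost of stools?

-9.5

At the optimum: assembly uses 244 of 244 (binding); carpentry uses 200 of 200 (binding); finishing uses 127 of 130 (slack = 3).
By complementary slackness, y = 0 for the non-binding constraint.
From A_Bᵀ y = c: 4·y_assembly + 4·y_carpentry = 56; 4·y_assembly + 2·y_carpentry = 39.
This yields shadow prices y_assembly = 5.5, y_carpentry = 8.5.
Reduced cost of stools: c₃ − yᵀa₃ = 26.5 − (5.5·5 + 8.5·1) = 26.5 − 36 = -9.5.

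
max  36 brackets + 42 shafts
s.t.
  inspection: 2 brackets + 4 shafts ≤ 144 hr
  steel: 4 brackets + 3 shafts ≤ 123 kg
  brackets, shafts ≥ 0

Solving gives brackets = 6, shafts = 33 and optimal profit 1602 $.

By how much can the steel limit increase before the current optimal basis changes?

165

Binding constraints: inspection, steel. The basis is B = [[2,4],[4,3]] with det -10.
Per unit increase in steel, x* moves by d = (0.4, -0.2).
The basis stays optimal until shafts reaches 0; allowable increase = 165 kg.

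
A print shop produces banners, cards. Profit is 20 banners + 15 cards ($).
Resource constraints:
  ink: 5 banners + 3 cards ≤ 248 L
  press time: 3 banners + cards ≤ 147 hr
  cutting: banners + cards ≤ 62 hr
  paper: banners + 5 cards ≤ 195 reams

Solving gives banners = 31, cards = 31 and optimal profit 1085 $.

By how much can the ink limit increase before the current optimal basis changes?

23

Binding constraints: ink, cutting. The basis is B = [[5,3],[1,1]] with det 2.
Per unit increase in ink, x* moves by d = (0.5, -0.5).
The basis stays optimal until press time becomes binding; allowable increase = 23 L.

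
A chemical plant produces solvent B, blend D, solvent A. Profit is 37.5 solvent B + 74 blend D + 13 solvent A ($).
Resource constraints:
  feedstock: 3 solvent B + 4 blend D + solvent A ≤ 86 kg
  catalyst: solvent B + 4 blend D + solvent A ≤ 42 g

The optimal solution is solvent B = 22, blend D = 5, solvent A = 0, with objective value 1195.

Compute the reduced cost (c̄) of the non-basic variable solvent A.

Check each constraint at x*: feedstock 86/86 (tight); catalyst 42/42 (tight).
Dual feasibility on the basic columns requires 3·y_feedstock + 1·y_catalyst = 37.5, 4·y_feedstock + 4·y_catalyst = 74.
This yields shadow prices y_feedstock = 9.5, y_catalyst = 9.
Reduced cost of solvent A: c₃ − yᵀa₃ = 13 − (9.5·1 + 9·1) = 13 − 18.5 = -5.5.

-5.5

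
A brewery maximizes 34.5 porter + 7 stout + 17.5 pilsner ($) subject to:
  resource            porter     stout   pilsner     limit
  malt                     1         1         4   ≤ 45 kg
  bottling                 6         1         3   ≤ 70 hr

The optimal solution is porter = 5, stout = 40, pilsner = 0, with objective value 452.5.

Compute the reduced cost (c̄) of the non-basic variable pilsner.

-5

Check each constraint at x*: malt 45/45 (tight); bottling 70/70 (tight).
Dual feasibility on the basic columns requires 1·y_malt + 6·y_bottling = 34.5, 1·y_malt + 1·y_bottling = 7.
→ y_malt = 1.5 and y_bottling = 5.5.
Reduced cost of pilsner: c₃ − yᵀa₃ = 17.5 − (1.5·4 + 5.5·3) = 17.5 − 22.5 = -5.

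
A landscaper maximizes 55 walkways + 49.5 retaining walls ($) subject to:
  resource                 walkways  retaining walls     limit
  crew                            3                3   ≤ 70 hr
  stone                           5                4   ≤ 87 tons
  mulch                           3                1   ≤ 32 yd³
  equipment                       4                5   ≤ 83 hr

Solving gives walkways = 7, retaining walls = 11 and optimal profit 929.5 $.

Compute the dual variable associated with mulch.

At the optimum: crew uses 54 of 70 (slack = 16); stone uses 79 of 87 (slack = 8); mulch uses 32 of 32 (binding); equipment uses 83 of 83 (binding).
By complementary slackness, y = 0 for the non-binding constraints.
Dual feasibility on the basic columns requires 3·y_mulch + 4·y_equipment = 55, 1·y_mulch + 5·y_equipment = 49.5.
This yields shadow prices y_mulch = 7, y_equipment = 8.5.
Shadow price of mulch = 7.

7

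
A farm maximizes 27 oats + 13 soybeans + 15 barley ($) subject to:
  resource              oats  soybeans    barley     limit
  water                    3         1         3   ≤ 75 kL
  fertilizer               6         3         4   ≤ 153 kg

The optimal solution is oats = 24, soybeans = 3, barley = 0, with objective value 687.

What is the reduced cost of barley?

-4

Check each constraint at x*: water 75/75 (tight); fertilizer 153/153 (tight).
The binding rows give the dual system: 3·y_water + 6·y_fertilizer = 27 and 1·y_water + 3·y_fertilizer = 13.
→ y_water = 1 and y_fertilizer = 4.
Reduced cost of barley: c₃ − yᵀa₃ = 15 − (1·3 + 4·4) = 15 − 19 = -4.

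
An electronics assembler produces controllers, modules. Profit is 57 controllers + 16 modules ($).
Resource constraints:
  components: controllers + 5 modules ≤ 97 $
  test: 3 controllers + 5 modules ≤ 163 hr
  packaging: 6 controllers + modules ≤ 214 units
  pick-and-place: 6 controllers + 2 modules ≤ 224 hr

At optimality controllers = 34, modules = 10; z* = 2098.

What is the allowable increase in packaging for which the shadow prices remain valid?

10

Binding constraints: packaging, pick-and-place. The basis is B = [[6,1],[6,2]] with det 6.
Per unit increase in packaging, x* moves by d = (0.3333, -1).
The basis stays optimal until modules reaches 0; allowable increase = 10 units.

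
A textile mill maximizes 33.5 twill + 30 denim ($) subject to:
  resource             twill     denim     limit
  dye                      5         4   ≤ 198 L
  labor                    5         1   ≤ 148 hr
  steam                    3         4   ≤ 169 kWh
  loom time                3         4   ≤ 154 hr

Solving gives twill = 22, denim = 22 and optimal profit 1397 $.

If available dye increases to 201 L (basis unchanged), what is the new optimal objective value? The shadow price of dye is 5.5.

Δb = 3, so new z* = 1397 + (5.5)·(3) = 1397 + 16.5 = 1413.5.

1413.5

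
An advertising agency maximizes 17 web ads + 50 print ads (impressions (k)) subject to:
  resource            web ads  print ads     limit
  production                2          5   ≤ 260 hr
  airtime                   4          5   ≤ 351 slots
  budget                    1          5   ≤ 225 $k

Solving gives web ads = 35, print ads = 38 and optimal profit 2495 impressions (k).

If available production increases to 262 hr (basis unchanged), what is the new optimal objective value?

2509

Binding: production and budget. Non-binding: airtime (21 unused).
Since airtime is not tight, its dual is 0.
The binding rows give the dual system: 2·y_production + 1·y_budget = 17 and 5·y_production + 5·y_budget = 50.
Solving: y_production = 7, y_budget = 3.
Δz = y_production·Δb = 7 × (2) = 14, so new z* = 2495 + 14 = 2509.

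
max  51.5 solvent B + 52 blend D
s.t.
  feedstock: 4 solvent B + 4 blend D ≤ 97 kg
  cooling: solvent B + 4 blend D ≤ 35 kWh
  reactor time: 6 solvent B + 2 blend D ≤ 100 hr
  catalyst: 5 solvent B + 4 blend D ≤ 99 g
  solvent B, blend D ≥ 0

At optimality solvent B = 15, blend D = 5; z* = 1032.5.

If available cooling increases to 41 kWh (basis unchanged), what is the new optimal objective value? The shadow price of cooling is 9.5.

1089.5

Δb = 6, so new z* = 1032.5 + (9.5)·(6) = 1032.5 + 57 = 1089.5.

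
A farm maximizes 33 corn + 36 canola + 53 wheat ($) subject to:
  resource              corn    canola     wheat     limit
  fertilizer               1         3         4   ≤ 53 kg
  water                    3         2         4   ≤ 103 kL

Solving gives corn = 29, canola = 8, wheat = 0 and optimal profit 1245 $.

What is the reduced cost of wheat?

Both fertilizer and water are binding at x*.
The binding rows give the dual system: 1·y_fertilizer + 3·y_water = 33 and 3·y_fertilizer + 2·y_water = 36.
This yields shadow prices y_fertilizer = 6, y_water = 9.
Reduced cost of wheat: c₃ − yᵀa₃ = 53 − (6·4 + 9·4) = 53 − 60 = -7.

-7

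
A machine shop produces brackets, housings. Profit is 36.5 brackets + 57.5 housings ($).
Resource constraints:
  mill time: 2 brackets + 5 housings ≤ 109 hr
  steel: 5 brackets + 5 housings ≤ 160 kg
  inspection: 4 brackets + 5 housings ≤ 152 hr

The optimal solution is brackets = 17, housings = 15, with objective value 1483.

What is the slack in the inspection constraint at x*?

9

inspection used = 4·17 + 5·15 = 143; slack = 152 − 143 = 9.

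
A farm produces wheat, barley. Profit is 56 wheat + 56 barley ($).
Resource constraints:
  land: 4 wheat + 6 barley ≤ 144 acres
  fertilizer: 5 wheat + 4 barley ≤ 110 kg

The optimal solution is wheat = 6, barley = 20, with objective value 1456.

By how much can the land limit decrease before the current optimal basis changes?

Binding constraints: land, fertilizer. The basis is B = [[4,6],[5,4]] with det -14.
Per unit decrease in land, x* moves by d = (0.2857, -0.3571).
The basis stays optimal until barley reaches 0; allowable decrease = 56 acres.

56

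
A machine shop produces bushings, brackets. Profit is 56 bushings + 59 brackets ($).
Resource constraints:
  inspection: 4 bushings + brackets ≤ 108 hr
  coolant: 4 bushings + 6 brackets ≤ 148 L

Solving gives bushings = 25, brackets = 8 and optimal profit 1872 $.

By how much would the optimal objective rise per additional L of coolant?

9

Check each constraint at x*: inspection 108/108 (tight); coolant 148/148 (tight).
From A_Bᵀ y = c: 4·y_inspection + 4·y_coolant = 56; 1·y_inspection + 6·y_coolant = 59.
→ y_inspection = 5 and y_coolant = 9.
Shadow price of coolant = 9.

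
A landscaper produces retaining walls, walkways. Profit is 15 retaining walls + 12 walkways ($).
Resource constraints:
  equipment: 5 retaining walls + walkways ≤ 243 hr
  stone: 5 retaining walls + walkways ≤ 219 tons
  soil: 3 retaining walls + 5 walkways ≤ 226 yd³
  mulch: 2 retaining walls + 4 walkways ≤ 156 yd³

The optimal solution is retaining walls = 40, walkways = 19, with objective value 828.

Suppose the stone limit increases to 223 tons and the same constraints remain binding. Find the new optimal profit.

Check each constraint at x*: equipment 219/243 (slack 24); stone 219/219 (tight); soil 215/226 (slack 11); mulch 156/156 (tight).
Since equipment, soil are not tight, their duals are 0.
Dual feasibility on the basic columns requires 5·y_stone + 2·y_mulch = 15, 1·y_stone + 4·y_mulch = 12.
→ y_stone = 2 and y_mulch = 2.5.
Δz = y_stone·Δb = 2 × (4) = 8, so new z* = 828 + 8 = 836.

836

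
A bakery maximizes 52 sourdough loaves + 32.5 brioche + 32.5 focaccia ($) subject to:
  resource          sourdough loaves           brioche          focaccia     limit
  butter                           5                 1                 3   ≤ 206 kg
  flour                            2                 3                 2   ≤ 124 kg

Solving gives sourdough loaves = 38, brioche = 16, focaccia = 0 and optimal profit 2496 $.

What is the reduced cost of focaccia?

Check each constraint at x*: butter 206/206 (tight); flour 124/124 (tight).
From A_Bᵀ y = c: 5·y_butter + 2·y_flour = 52; 1·y_butter + 3·y_flour = 32.5.
→ y_butter = 7 and y_flour = 8.5.
Reduced cost of focaccia: c₃ − yᵀa₃ = 32.5 − (7·3 + 8.5·2) = 32.5 − 38 = -5.5.

-5.5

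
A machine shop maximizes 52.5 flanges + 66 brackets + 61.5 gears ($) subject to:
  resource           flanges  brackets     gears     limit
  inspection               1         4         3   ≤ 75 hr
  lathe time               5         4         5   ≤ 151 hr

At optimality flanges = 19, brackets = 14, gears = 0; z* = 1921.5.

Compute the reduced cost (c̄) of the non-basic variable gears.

Check each constraint at x*: inspection 75/75 (tight); lathe time 151/151 (tight).
The binding rows give the dual system: 1·y_inspection + 5·y_lathe time = 52.5 and 4·y_inspection + 4·y_lathe time = 66.
→ y_inspection = 7.5 and y_lathe time = 9.
Reduced cost of gears: c₃ − yᵀa₃ = 61.5 − (7.5·3 + 9·5) = 61.5 − 67.5 = -6.

-6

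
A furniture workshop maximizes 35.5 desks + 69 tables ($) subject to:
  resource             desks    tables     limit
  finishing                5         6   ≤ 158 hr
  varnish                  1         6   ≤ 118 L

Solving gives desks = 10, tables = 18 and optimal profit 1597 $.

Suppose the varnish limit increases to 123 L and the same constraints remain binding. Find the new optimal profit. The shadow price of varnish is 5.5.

Δb = 5, so new z* = 1597 + (5.5)·(5) = 1597 + 27.5 = 1624.5.

1624.5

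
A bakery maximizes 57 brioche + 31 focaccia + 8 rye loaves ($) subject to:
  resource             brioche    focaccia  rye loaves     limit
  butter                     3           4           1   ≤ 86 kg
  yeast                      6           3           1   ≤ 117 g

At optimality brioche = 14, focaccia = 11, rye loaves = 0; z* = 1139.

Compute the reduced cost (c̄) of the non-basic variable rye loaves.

Check each constraint at x*: butter 86/86 (tight); yeast 117/117 (tight).
The binding rows give the dual system: 3·y_butter + 6·y_yeast = 57 and 4·y_butter + 3·y_yeast = 31.
Solving: y_butter = 1, y_yeast = 9.
Reduced cost of rye loaves: c₃ − yᵀa₃ = 8 − (1·1 + 9·1) = 8 − 10 = -2.

-2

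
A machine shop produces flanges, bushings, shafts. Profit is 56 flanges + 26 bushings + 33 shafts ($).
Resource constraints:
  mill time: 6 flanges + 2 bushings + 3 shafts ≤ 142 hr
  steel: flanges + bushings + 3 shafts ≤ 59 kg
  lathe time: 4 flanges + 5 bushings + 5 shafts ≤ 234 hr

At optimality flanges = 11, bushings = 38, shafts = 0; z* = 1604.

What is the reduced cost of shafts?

-1

Check each constraint at x*: mill time 142/142 (tight); steel 49/59 (slack 10); lathe time 234/234 (tight).
Since steel is not tight, its dual is 0.
Dual feasibility on the basic columns requires 6·y_mill time + 4·y_lathe time = 56, 2·y_mill time + 5·y_lathe time = 26.
This yields shadow prices y_mill time = 8, y_lathe time = 2.
Reduced cost of shafts: c₃ − yᵀa₃ = 33 − (8·3 + 2·5) = 33 − 34 = -1.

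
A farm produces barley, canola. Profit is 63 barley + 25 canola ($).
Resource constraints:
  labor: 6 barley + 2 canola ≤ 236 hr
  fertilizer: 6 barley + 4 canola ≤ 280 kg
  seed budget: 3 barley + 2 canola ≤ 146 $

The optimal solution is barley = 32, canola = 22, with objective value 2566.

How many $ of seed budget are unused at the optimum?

seed budget used = 3·32 + 2·22 = 140; slack = 146 − 140 = 6.

6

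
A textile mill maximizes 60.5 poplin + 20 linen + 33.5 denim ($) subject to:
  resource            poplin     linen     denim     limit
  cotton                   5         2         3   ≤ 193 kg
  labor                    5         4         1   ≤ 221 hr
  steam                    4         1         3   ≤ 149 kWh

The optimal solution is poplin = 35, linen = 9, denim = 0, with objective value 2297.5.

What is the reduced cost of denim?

At the optimum: cotton uses 193 of 193 (binding); labor uses 211 of 221 (slack = 10); steam uses 149 of 149 (binding).
Slack constraints have shadow price 0 (complementary slackness).
From A_Bᵀ y = c: 5·y_cotton + 4·y_steam = 60.5; 2·y_cotton + 1·y_steam = 20.
→ y_cotton = 6.5 and y_steam = 7.
Reduced cost of denim: c₃ − yᵀa₃ = 33.5 − (6.5·3 + 7·3) = 33.5 − 40.5 = -7.

-7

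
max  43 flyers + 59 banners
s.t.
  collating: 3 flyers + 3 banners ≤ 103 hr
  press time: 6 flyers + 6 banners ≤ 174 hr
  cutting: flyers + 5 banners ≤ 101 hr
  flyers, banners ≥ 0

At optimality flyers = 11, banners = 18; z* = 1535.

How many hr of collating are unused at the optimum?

16

collating used = 3·11 + 3·18 = 87; slack = 103 − 87 = 16.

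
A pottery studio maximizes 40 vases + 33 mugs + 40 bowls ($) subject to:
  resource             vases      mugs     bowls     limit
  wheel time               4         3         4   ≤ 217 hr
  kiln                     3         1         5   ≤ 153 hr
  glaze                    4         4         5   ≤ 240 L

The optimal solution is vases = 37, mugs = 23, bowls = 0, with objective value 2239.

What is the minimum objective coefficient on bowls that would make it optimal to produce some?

Binding: wheel time and glaze. Non-binding: kiln (19 unused).
By complementary slackness, y = 0 for the non-binding constraint.
From A_Bᵀ y = c: 4·y_wheel time + 4·y_glaze = 40; 3·y_wheel time + 4·y_glaze = 33.
This yields shadow prices y_wheel time = 7, y_glaze = 3.
bowls enters the basis when its profit ≥ yᵀa₃ = 7·4 + 3·5 = 43.

43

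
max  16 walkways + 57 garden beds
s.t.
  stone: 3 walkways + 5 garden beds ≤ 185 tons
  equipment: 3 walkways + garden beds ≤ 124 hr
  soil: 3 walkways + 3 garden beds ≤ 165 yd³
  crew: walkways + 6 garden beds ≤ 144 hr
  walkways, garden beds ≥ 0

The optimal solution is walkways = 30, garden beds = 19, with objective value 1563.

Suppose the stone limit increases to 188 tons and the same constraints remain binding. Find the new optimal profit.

1572

At the optimum: stone uses 185 of 185 (binding); equipment uses 109 of 124 (slack = 15); soil uses 147 of 165 (slack = 18); crew uses 144 of 144 (binding).
Slack constraints have shadow price 0 (complementary slackness).
Dual feasibility on the basic columns requires 3·y_stone + 1·y_crew = 16, 5·y_stone + 6·y_crew = 57.
This yields shadow prices y_stone = 3, y_crew = 7.
Δz = y_stone·Δb = 3 × (3) = 9, so new z* = 1563 + 9 = 1572.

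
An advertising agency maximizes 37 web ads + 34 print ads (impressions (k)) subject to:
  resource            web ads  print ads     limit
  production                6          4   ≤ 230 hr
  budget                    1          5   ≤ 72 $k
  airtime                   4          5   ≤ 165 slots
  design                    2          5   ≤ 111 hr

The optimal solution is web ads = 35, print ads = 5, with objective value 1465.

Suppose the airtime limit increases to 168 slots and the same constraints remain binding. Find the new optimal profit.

1477

At the optimum: production uses 230 of 230 (binding); budget uses 60 of 72 (slack = 12); airtime uses 165 of 165 (binding); design uses 95 of 111 (slack = 16).
By complementary slackness, y = 0 for the non-binding constraints.
From A_Bᵀ y = c: 6·y_production + 4·y_airtime = 37; 4·y_production + 5·y_airtime = 34.
This yields shadow prices y_production = 3.5, y_airtime = 4.
Δz = y_airtime·Δb = 4 × (3) = 12, so new z* = 1465 + 12 = 1477.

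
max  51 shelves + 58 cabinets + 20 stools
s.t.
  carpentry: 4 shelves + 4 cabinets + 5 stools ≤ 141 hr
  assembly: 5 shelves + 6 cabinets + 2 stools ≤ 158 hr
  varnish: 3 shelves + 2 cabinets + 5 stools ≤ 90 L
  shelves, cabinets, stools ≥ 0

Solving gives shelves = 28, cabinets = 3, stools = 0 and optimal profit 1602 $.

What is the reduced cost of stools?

Binding: assembly and varnish. Non-binding: carpentry (17 unused).
By complementary slackness, y = 0 for the non-binding constraint.
Dual feasibility on the basic columns requires 5·y_assembly + 3·y_varnish = 51, 6·y_assembly + 2·y_varnish = 58.
→ y_assembly = 9 and y_varnish = 2.
Reduced cost of stools: c₃ − yᵀa₃ = 20 − (9·2 + 2·5) = 20 − 28 = -8.

-8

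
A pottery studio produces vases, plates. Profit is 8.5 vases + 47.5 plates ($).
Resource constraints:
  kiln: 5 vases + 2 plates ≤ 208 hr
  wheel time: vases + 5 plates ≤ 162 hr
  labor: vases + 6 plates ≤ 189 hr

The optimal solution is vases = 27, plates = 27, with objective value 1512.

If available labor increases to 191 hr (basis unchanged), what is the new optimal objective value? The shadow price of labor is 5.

1522

Δb = 2, so new z* = 1512 + (5)·(2) = 1512 + 10 = 1522.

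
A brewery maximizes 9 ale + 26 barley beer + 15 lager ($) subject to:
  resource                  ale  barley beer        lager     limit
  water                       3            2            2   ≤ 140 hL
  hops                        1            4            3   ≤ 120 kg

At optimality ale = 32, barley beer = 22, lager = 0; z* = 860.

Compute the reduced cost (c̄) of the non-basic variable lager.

At the optimum: water uses 140 of 140 (binding); hops uses 120 of 120 (binding).
Dual feasibility on the basic columns requires 3·y_water + 1·y_hops = 9, 2·y_water + 4·y_hops = 26.
Solving: y_water = 1, y_hops = 6.
Reduced cost of lager: c₃ − yᵀa₃ = 15 − (1·2 + 6·3) = 15 − 20 = -5.

-5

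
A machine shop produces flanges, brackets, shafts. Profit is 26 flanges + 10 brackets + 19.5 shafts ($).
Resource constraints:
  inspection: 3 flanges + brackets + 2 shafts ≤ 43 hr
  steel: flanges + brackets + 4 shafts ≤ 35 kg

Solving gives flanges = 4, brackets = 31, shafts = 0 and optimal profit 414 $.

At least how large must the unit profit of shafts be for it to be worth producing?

24

Both inspection and steel are binding at x*.
From A_Bᵀ y = c: 3·y_inspection + 1·y_steel = 26; 1·y_inspection + 1·y_steel = 10.
This yields shadow prices y_inspection = 8, y_steel = 2.
shafts enters the basis when its profit ≥ yᵀa₃ = 8·2 + 2·4 = 24.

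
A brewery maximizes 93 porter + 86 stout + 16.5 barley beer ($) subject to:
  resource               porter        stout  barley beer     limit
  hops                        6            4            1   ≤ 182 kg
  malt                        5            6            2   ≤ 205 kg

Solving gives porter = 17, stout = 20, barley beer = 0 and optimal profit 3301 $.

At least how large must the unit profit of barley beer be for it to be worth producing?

Both hops and malt are binding at x*.
The binding rows give the dual system: 6·y_hops + 5·y_malt = 93 and 4·y_hops + 6·y_malt = 86.
This yields shadow prices y_hops = 8, y_malt = 9.
barley beer enters the basis when its profit ≥ yᵀa₃ = 8·1 + 9·2 = 26.

26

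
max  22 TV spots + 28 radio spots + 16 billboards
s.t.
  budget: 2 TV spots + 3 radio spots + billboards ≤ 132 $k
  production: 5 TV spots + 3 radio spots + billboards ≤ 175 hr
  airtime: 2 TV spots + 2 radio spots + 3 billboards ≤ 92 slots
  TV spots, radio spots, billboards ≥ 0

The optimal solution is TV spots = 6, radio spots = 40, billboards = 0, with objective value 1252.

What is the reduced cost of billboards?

Binding: budget and airtime. Non-binding: production (25 unused).
Since production is not tight, its dual is 0.
The binding rows give the dual system: 2·y_budget + 2·y_airtime = 22 and 3·y_budget + 2·y_airtime = 28.
This yields shadow prices y_budget = 6, y_airtime = 5.
Reduced cost of billboards: c₃ − yᵀa₃ = 16 − (6·1 + 5·3) = 16 − 21 = -5.

-5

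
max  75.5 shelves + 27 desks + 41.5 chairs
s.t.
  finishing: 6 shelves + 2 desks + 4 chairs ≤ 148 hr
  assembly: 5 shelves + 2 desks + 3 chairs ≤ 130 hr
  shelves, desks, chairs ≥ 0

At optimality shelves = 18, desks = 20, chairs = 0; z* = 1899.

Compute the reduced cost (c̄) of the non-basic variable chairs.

-7

Check each constraint at x*: finishing 148/148 (tight); assembly 130/130 (tight).
The binding rows give the dual system: 6·y_finishing + 5·y_assembly = 75.5 and 2·y_finishing + 2·y_assembly = 27.
Solving: y_finishing = 8, y_assembly = 5.5.
Reduced cost of chairs: c₃ − yᵀa₃ = 41.5 − (8·4 + 5.5·3) = 41.5 − 48.5 = -7.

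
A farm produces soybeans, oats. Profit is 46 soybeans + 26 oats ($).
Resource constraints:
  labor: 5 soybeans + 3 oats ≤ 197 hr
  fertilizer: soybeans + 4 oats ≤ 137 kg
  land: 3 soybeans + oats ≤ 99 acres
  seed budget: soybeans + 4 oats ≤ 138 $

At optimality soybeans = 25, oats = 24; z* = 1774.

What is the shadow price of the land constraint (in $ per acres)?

At the optimum: labor uses 197 of 197 (binding); fertilizer uses 121 of 137 (slack = 16); land uses 99 of 99 (binding); seed budget uses 121 of 138 (slack = 17).
By complementary slackness, y = 0 for the non-binding constraints.
The binding rows give the dual system: 5·y_labor + 3·y_land = 46 and 3·y_labor + 1·y_land = 26.
This yields shadow prices y_labor = 8, y_land = 2.
Shadow price of land = 2.

2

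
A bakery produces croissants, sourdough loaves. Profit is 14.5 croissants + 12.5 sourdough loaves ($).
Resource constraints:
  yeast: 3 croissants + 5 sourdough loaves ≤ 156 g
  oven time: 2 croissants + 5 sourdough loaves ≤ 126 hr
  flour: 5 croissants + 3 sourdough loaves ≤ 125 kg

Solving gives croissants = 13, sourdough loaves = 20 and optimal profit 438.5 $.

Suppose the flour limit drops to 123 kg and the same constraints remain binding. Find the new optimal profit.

433.5

Check each constraint at x*: yeast 139/156 (slack 17); oven time 126/126 (tight); flour 125/125 (tight).
By complementary slackness, y = 0 for the non-binding constraint.
From A_Bᵀ y = c: 2·y_oven time + 5·y_flour = 14.5; 5·y_oven time + 3·y_flour = 12.5.
Solving: y_oven time = 1, y_flour = 2.5.
Δz = y_flour·Δb = 2.5 × (-2) = -5, so new z* = 438.5 − 5 = 433.5.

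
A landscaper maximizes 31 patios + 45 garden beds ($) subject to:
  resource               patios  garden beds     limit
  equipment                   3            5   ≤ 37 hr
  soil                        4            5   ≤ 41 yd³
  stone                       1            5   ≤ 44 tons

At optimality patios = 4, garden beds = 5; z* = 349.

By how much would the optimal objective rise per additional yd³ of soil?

At the optimum: equipment uses 37 of 37 (binding); soil uses 41 of 41 (binding); stone uses 29 of 44 (slack = 15).
Since stone is not tight, its dual is 0.
Dual feasibility on the basic columns requires 3·y_equipment + 4·y_soil = 31, 5·y_equipment + 5·y_soil = 45.
Solving: y_equipment = 5, y_soil = 4.
Shadow price of soil = 4.

4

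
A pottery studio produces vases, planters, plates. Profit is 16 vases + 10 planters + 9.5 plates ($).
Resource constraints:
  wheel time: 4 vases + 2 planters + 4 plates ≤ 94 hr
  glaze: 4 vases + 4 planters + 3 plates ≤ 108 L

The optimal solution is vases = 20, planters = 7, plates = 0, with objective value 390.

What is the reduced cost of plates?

Check each constraint at x*: wheel time 94/94 (tight); glaze 108/108 (tight).
Dual feasibility on the basic columns requires 4·y_wheel time + 4·y_glaze = 16, 2·y_wheel time + 4·y_glaze = 10.
→ y_wheel time = 3 and y_glaze = 1.
Reduced cost of plates: c₃ − yᵀa₃ = 9.5 − (3·4 + 1·3) = 9.5 − 15 = -5.5.

-5.5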